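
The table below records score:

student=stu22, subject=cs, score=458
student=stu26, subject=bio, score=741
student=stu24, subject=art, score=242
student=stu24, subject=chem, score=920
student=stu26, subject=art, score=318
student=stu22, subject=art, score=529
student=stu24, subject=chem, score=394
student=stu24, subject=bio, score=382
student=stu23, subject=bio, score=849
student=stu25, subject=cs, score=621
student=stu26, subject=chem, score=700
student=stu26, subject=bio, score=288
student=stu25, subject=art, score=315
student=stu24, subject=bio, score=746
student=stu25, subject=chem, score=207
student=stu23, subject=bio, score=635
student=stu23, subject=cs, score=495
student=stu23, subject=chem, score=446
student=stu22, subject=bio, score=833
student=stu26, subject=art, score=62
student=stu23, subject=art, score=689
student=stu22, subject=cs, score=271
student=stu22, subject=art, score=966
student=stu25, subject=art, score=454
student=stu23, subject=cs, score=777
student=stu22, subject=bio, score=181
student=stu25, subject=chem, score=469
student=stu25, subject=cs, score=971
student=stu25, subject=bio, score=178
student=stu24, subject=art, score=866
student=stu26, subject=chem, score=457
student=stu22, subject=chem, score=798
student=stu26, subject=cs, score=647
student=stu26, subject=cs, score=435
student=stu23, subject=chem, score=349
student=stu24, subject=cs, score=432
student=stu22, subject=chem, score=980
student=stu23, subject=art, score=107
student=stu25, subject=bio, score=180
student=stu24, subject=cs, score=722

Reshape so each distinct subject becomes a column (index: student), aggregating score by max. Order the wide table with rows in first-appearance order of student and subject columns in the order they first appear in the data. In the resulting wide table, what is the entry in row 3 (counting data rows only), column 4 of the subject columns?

With rows in first-appearance order of student, row 3 is student=stu24. subject columns in first-appearance order: cs, bio, art, chem; column 4 is chem.
Long rows with student=stu24, subject=chem: max(920, 394) = 920.

920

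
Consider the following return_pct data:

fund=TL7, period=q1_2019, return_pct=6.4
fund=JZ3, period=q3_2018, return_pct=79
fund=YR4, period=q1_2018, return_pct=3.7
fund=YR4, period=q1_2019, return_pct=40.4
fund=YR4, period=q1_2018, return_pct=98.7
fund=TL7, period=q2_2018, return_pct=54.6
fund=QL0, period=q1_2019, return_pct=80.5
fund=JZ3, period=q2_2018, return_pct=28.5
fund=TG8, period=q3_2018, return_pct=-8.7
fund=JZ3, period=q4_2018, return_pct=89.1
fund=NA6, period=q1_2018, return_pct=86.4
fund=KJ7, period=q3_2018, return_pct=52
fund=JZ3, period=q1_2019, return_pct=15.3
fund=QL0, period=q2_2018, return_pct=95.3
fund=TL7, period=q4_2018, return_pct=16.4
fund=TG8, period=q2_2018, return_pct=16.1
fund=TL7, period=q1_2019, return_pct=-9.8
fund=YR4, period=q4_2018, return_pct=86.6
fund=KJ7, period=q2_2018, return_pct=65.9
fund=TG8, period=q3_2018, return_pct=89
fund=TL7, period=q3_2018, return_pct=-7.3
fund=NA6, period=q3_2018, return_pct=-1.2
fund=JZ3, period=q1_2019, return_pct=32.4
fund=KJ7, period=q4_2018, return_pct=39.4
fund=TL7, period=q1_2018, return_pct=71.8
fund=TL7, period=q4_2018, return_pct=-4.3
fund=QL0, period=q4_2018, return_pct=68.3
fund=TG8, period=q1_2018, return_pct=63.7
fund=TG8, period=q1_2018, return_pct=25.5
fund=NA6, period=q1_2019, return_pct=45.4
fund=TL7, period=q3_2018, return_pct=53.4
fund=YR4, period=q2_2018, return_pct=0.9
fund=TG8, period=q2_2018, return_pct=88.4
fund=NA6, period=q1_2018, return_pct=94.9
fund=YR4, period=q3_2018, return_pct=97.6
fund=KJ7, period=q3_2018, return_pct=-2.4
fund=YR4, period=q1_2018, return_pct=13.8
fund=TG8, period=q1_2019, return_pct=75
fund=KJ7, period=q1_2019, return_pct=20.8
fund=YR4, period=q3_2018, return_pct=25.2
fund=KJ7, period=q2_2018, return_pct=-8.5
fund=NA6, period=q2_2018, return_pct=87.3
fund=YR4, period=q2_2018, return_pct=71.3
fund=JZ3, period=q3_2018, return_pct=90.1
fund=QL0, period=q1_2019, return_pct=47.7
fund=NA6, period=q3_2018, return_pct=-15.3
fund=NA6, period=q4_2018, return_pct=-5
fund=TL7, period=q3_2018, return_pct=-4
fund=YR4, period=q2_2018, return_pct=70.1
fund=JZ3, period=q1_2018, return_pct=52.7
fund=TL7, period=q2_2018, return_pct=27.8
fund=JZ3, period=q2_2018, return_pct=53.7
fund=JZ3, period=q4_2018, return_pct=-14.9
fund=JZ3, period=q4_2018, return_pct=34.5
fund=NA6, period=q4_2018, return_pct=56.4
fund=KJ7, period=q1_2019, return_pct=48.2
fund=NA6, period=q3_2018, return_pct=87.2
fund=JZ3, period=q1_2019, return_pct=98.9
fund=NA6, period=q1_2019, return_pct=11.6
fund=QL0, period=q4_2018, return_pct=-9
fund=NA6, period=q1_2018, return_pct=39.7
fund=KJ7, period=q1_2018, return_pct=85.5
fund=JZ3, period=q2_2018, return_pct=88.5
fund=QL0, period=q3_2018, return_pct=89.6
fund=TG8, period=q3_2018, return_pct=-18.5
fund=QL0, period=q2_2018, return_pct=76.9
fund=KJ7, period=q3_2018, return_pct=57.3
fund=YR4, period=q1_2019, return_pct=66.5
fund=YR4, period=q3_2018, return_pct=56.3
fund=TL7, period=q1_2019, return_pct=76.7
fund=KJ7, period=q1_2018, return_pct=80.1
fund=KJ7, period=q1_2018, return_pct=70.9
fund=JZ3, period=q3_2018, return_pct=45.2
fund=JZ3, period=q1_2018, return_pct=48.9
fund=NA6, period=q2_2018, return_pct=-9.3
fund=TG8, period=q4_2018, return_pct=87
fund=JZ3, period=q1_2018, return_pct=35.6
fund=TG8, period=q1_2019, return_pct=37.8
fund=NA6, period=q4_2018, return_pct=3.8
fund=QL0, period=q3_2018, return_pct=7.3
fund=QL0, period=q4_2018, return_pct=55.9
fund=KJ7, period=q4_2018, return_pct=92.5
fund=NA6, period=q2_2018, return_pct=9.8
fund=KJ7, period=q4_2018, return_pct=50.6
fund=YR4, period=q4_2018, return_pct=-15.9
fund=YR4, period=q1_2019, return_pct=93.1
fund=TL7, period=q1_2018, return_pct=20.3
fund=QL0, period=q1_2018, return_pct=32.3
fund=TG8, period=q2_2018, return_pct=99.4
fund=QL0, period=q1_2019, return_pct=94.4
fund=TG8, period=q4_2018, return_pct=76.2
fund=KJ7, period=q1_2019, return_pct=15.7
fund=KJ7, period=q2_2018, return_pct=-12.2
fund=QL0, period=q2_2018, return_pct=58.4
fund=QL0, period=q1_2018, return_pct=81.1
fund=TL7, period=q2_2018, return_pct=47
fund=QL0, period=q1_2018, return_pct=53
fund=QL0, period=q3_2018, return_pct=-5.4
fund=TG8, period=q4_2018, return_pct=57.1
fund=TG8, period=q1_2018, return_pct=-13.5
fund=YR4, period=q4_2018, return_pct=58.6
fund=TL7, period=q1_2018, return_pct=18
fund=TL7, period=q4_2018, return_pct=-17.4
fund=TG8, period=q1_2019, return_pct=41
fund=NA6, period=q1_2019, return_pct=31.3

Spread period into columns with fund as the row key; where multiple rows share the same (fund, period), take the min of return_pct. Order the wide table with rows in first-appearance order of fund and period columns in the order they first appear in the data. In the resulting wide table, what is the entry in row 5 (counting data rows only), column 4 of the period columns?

16.1

With rows in first-appearance order of fund, row 5 is fund=TG8. period columns in first-appearance order: q1_2019, q3_2018, q1_2018, q2_2018, q4_2018; column 4 is q2_2018.
Long rows with fund=TG8, period=q2_2018: min(16.1, 88.4, 99.4) = 16.1.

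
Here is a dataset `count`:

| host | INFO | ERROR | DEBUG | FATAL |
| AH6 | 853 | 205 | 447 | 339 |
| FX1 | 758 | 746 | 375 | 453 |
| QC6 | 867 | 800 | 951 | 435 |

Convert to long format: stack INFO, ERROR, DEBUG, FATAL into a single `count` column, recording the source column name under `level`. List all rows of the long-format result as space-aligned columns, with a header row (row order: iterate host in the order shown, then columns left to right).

Each (host, column) pair becomes one row: 3 × 4 = 12 rows.
For example, (AH6, INFO) → count=853.

host  level  count
AH6   INFO   853  
AH6   ERROR  205  
AH6   DEBUG  447  
AH6   FATAL  339  
FX1   INFO   758  
FX1   ERROR  746  
FX1   DEBUG  375  
FX1   FATAL  453  
QC6   INFO   867  
QC6   ERROR  800  
QC6   DEBUG  951  
QC6   FATAL  435  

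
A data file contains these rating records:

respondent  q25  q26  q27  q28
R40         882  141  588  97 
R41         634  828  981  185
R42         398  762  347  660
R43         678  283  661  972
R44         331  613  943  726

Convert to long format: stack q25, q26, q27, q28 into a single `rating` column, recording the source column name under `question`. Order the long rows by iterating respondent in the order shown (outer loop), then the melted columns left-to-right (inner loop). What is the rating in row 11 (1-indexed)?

347

20 rows total (5 × 4). Row 11: index ⌊(11-1)/4⌋ = 2 into respondent → R42; (11-1) mod 4 = 2 into the melted columns → q27.
So row 11 is (R42, q27, 347); rating = 347.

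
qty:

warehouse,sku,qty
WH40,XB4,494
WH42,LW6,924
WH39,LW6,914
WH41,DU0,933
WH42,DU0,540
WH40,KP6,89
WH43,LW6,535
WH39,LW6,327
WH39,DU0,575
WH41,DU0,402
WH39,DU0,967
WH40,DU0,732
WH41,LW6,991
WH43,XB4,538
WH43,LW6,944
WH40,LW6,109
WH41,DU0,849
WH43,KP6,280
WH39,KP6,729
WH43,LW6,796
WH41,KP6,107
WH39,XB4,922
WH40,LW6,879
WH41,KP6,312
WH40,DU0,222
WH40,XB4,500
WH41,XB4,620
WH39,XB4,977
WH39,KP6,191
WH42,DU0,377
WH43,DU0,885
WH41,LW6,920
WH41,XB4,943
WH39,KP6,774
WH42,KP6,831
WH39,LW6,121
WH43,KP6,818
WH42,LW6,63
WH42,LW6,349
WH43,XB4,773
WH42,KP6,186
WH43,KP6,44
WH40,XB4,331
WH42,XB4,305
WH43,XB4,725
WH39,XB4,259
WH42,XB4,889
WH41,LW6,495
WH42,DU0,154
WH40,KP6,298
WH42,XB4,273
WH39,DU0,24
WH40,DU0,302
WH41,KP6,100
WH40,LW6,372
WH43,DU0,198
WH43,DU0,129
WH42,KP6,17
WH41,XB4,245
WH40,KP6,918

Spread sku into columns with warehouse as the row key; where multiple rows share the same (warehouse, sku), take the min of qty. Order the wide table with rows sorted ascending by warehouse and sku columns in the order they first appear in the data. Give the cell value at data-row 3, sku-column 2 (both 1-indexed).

495

With rows sorted ascending by warehouse, row 3 is warehouse=WH41. sku columns in first-appearance order: XB4, LW6, DU0, KP6; column 2 is LW6.
Long rows with warehouse=WH41, sku=LW6: min(991, 920, 495) = 495.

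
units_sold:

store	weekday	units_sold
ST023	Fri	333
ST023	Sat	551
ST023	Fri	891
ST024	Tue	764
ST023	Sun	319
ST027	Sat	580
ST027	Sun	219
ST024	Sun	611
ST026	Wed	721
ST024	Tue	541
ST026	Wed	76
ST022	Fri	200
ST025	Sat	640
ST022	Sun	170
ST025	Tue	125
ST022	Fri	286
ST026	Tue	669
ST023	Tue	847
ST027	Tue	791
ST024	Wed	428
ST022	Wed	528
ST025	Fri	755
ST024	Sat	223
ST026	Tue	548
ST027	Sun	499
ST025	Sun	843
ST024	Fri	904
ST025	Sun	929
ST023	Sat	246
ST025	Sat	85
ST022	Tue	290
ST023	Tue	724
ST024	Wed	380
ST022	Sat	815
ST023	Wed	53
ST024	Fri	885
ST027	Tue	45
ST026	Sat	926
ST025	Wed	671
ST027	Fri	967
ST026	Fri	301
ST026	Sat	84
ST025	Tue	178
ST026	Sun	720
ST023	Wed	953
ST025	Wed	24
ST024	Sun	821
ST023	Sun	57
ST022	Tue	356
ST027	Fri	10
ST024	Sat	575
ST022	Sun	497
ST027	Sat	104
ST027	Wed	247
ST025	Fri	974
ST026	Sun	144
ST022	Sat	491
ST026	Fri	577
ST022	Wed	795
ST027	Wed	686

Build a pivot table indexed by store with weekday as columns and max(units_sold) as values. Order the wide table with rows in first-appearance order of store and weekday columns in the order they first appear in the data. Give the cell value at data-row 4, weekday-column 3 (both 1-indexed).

669

With rows in first-appearance order of store, row 4 is store=ST026. weekday columns in first-appearance order: Fri, Sat, Tue, Sun, Wed; column 3 is Tue.
Long rows with store=ST026, weekday=Tue: max(669, 548) = 669.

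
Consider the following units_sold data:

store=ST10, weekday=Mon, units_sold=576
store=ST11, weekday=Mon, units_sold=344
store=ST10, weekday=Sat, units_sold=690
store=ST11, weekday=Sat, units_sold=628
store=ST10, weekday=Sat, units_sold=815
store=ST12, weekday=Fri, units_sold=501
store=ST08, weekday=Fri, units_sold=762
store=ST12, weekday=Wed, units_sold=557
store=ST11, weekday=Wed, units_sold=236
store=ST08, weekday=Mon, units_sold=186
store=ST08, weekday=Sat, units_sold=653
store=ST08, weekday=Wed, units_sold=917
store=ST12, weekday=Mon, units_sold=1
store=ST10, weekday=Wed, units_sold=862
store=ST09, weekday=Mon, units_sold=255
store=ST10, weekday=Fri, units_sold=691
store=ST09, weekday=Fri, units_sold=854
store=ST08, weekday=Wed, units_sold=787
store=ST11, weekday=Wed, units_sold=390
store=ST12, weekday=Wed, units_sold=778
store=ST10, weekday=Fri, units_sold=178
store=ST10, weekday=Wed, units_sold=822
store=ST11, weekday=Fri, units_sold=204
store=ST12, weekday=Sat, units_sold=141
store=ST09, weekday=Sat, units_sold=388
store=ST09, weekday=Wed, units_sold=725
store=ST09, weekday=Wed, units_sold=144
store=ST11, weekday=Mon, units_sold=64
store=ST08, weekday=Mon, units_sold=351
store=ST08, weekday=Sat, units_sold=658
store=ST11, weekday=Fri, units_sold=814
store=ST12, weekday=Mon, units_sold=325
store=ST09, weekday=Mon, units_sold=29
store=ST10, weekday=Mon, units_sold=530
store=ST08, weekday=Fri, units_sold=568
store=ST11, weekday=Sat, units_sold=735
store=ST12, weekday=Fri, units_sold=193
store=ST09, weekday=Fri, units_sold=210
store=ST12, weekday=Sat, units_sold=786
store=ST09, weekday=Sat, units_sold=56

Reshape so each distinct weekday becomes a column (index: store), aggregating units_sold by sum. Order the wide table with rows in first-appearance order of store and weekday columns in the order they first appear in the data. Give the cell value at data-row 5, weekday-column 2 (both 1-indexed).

With rows in first-appearance order of store, row 5 is store=ST09. weekday columns in first-appearance order: Mon, Sat, Fri, Wed; column 2 is Sat.
Long rows with store=ST09, weekday=Sat: 388 + 56 = 444.

444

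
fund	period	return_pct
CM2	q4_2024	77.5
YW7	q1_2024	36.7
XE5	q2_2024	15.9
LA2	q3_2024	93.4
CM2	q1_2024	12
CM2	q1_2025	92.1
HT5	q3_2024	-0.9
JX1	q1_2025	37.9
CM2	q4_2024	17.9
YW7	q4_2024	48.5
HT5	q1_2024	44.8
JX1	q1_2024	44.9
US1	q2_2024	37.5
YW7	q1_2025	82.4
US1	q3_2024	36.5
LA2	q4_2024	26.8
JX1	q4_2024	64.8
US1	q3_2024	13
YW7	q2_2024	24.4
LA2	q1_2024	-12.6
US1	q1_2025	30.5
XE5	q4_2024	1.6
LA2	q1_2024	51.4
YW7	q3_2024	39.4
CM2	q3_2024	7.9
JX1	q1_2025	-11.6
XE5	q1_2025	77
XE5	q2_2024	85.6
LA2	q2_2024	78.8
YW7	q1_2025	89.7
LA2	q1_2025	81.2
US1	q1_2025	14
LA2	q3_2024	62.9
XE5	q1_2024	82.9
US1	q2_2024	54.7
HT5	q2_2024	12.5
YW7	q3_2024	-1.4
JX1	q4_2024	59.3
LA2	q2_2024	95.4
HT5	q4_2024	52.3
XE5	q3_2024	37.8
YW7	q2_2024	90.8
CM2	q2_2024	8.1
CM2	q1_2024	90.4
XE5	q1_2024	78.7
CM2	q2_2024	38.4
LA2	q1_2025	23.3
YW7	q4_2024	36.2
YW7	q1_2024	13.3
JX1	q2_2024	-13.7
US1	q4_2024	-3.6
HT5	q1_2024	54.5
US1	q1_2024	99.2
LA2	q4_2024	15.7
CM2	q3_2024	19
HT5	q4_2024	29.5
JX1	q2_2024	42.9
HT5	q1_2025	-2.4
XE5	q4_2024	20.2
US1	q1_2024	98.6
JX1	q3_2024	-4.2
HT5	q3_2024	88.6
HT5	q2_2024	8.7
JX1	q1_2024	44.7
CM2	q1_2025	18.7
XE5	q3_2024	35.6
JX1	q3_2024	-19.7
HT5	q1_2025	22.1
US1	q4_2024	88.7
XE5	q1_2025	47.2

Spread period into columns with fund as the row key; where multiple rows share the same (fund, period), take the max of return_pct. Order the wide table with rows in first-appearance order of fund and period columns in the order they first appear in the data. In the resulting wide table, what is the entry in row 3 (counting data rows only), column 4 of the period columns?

37.8

With rows in first-appearance order of fund, row 3 is fund=XE5. period columns in first-appearance order: q4_2024, q1_2024, q2_2024, q3_2024, q1_2025; column 4 is q3_2024.
Long rows with fund=XE5, period=q3_2024: max(37.8, 35.6) = 37.8.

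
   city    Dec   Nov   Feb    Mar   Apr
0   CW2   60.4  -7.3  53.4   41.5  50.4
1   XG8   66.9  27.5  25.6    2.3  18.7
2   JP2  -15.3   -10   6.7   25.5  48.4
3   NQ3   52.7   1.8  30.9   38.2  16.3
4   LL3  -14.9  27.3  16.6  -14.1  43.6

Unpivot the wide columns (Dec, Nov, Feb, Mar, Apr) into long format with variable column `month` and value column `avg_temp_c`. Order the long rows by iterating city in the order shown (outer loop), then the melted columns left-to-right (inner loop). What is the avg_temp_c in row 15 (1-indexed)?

48.4

25 rows total (5 × 5). Row 15: index ⌊(15-1)/5⌋ = 2 into city → JP2; (15-1) mod 5 = 4 into the melted columns → Apr.
So row 15 is (JP2, Apr, 48.4); avg_temp_c = 48.4.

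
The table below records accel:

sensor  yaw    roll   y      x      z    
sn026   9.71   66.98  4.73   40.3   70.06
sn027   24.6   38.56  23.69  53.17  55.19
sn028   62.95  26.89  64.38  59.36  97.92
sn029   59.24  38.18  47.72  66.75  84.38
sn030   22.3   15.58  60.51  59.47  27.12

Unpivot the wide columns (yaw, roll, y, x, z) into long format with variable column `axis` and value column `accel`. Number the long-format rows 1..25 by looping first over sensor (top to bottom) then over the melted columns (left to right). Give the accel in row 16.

59.24

25 rows total (5 × 5). Row 16: index ⌊(16-1)/5⌋ = 3 into sensor → sn029; (16-1) mod 5 = 0 into the melted columns → yaw.
So row 16 is (sn029, yaw, 59.24); accel = 59.24.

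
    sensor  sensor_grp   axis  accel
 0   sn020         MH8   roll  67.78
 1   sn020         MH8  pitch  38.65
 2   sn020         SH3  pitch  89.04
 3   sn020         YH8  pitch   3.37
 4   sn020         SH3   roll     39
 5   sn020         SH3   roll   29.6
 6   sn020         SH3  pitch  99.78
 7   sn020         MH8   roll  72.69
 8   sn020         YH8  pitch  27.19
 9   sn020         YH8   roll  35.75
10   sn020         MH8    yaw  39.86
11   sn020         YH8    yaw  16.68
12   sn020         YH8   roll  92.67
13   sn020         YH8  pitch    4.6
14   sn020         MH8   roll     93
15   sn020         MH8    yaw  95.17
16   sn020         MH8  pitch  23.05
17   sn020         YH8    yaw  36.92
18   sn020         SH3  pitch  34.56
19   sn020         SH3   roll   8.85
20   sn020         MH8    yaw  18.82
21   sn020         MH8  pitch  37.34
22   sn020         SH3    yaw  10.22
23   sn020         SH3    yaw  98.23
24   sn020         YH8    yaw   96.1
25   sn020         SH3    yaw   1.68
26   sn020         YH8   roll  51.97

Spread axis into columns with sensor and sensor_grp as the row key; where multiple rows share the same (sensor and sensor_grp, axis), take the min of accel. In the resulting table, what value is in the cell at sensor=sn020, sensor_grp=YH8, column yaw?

16.68

Rows with sensor=sn020, sensor_grp=YH8 and axis=yaw: accel values are 16.68, 36.92, 96.1.
min(16.68, 36.92, 96.1) = 16.68.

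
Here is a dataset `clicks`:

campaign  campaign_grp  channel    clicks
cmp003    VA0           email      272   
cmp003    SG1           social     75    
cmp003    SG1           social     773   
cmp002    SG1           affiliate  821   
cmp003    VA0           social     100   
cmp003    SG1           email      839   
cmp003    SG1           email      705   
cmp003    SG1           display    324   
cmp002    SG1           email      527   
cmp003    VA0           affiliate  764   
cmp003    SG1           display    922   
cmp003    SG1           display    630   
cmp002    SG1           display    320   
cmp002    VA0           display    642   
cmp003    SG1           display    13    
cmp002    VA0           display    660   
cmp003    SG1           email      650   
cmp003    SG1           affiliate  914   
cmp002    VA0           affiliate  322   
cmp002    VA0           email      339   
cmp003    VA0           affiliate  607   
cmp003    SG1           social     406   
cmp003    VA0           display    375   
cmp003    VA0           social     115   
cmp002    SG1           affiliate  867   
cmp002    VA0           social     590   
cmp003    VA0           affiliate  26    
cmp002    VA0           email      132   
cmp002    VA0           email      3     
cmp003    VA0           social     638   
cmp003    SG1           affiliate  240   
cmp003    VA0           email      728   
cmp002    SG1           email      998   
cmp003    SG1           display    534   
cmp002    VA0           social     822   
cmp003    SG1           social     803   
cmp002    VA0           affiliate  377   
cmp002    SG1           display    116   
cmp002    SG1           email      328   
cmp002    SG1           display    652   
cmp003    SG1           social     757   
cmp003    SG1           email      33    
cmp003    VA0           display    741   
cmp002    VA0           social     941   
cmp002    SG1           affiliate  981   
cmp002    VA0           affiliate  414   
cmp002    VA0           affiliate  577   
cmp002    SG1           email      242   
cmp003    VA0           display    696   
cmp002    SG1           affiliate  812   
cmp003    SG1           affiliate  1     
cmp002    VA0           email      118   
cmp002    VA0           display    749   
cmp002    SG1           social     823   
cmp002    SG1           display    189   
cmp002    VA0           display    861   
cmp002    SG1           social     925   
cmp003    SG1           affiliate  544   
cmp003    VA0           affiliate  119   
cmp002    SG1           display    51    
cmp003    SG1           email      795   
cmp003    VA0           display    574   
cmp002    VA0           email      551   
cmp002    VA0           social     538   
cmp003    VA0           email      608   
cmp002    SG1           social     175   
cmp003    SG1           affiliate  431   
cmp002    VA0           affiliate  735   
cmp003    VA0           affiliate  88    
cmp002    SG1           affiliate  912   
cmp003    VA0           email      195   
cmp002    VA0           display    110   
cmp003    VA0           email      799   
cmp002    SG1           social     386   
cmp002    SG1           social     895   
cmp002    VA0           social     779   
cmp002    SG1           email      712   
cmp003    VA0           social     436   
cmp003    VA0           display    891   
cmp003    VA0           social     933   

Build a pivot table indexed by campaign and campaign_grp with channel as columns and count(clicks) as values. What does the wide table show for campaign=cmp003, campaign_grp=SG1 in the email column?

Rows with campaign=cmp003, campaign_grp=SG1 and channel=email: clicks values are 839, 705, 650, 33, 795.
5 rows match — count = 5.

5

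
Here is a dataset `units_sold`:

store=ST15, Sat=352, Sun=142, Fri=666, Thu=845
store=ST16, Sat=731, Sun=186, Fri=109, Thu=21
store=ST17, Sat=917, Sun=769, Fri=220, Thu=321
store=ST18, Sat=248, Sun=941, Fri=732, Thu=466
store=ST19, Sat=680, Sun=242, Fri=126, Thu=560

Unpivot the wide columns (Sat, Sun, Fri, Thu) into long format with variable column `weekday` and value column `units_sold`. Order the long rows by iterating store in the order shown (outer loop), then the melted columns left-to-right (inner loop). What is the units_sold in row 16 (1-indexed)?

20 rows total (5 × 4). Row 16: index ⌊(16-1)/4⌋ = 3 into store → ST18; (16-1) mod 4 = 3 into the melted columns → Thu.
So row 16 is (ST18, Thu, 466); units_sold = 466.

466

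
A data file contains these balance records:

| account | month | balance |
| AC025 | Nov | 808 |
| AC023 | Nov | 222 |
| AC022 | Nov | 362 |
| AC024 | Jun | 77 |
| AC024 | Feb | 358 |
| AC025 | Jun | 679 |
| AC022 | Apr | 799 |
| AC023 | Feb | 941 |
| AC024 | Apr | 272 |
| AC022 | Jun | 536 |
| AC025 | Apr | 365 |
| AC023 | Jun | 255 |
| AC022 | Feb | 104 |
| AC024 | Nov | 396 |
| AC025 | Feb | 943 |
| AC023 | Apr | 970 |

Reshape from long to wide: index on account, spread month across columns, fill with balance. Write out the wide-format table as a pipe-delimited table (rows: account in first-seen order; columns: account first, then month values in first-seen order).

| account | Nov | Jun | Feb | Apr |
| AC025 | 808 | 679 | 943 | 365 |
| AC023 | 222 | 255 | 941 | 970 |
| AC022 | 362 | 536 | 104 | 799 |
| AC024 | 396 | 77 | 358 | 272 |

Columns: account plus the 4 distinct month values (Nov, Jun, Feb, Apr).
For example, row AC025 column Nov takes balance=808 from the long row (AC025, Nov).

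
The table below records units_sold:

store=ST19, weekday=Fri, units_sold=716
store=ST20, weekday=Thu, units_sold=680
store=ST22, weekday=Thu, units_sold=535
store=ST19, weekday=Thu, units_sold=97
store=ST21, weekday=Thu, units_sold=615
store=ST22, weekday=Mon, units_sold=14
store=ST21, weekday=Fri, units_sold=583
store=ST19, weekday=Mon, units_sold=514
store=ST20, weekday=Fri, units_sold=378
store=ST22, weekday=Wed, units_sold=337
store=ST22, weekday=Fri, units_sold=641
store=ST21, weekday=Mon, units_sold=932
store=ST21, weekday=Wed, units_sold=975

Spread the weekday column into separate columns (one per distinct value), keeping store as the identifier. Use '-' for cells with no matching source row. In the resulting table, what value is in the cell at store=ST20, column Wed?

No long-format row has store=ST20 and weekday=Wed, so the cell is -.

-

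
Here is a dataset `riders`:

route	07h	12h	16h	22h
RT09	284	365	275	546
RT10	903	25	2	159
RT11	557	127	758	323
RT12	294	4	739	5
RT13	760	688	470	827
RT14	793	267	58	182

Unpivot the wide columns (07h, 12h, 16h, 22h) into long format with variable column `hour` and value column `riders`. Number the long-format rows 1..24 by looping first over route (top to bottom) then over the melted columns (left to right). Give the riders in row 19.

470

24 rows total (6 × 4). Row 19: index ⌊(19-1)/4⌋ = 4 into route → RT13; (19-1) mod 4 = 2 into the melted columns → 16h.
So row 19 is (RT13, 16h, 470); riders = 470.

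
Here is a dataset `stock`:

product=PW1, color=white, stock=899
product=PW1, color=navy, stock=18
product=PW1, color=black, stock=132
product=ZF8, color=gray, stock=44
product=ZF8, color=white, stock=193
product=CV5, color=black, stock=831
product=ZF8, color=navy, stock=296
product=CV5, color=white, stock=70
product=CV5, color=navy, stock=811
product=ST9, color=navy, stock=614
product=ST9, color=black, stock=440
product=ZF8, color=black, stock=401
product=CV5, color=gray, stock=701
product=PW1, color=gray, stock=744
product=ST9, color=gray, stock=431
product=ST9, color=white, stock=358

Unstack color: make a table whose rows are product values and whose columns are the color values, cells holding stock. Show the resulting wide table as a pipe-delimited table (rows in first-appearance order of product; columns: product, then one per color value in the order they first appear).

| product | white | navy | black | gray |
| PW1 | 899 | 18 | 132 | 744 |
| ZF8 | 193 | 296 | 401 | 44 |
| CV5 | 70 | 811 | 831 | 701 |
| ST9 | 358 | 614 | 440 | 431 |

Columns: product plus the 4 distinct color values (white, navy, black, gray).
For example, row PW1 column white takes stock=899 from the long row (PW1, white).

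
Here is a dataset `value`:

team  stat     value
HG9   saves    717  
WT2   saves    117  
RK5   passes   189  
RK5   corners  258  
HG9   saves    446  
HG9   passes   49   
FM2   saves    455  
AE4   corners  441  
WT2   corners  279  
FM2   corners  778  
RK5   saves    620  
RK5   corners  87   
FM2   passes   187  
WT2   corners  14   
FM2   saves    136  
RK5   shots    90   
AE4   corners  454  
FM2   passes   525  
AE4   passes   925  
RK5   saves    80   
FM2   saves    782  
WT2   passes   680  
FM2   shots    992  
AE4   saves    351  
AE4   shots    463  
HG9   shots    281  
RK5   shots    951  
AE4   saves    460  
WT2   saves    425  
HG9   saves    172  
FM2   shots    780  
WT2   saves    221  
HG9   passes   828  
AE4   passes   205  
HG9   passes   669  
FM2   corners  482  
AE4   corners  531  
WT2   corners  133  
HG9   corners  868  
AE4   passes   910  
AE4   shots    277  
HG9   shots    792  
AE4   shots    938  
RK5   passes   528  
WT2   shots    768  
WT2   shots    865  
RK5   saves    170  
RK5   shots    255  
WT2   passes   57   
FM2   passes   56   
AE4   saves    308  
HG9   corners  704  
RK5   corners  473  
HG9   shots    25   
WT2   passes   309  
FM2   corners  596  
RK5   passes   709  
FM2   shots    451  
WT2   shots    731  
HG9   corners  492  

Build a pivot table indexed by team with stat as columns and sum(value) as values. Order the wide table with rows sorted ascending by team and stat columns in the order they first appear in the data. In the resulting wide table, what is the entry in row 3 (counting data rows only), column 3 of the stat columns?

With rows sorted ascending by team, row 3 is team=HG9. stat columns in first-appearance order: saves, passes, corners, shots; column 3 is corners.
Long rows with team=HG9, stat=corners: 868 + 704 + 492 = 2064.

2064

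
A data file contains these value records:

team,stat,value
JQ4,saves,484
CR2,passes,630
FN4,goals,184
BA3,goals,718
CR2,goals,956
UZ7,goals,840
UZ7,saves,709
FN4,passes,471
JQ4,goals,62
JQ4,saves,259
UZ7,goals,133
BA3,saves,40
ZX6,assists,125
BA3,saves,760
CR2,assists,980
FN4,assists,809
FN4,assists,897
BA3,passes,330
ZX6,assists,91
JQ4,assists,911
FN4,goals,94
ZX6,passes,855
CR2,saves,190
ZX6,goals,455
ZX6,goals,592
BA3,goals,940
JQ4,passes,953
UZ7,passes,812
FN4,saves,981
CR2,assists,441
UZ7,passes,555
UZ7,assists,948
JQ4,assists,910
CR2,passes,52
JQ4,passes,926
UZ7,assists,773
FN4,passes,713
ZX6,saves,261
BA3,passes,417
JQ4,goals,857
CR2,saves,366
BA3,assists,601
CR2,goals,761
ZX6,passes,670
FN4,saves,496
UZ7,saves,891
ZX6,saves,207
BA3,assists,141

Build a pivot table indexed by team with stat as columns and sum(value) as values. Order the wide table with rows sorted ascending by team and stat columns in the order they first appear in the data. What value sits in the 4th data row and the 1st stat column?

With rows sorted ascending by team, row 4 is team=JQ4. stat columns in first-appearance order: saves, passes, goals, assists; column 1 is saves.
Long rows with team=JQ4, stat=saves: 484 + 259 = 743.

743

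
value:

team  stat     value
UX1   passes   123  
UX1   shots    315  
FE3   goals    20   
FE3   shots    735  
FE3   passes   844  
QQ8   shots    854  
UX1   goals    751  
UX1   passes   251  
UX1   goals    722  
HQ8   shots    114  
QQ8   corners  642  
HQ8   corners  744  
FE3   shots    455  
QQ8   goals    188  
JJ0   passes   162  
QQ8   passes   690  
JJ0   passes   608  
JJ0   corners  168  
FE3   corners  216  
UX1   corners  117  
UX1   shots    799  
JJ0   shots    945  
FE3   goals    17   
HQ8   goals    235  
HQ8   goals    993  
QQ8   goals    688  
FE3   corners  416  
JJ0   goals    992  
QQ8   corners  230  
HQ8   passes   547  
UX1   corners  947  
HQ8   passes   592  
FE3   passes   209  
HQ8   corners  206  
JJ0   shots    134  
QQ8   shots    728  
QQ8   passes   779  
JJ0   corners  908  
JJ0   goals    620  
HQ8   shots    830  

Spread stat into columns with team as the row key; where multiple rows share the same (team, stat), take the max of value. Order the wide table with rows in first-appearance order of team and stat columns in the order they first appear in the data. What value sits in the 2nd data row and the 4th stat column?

With rows in first-appearance order of team, row 2 is team=FE3. stat columns in first-appearance order: passes, shots, goals, corners; column 4 is corners.
Long rows with team=FE3, stat=corners: max(216, 416) = 416.

416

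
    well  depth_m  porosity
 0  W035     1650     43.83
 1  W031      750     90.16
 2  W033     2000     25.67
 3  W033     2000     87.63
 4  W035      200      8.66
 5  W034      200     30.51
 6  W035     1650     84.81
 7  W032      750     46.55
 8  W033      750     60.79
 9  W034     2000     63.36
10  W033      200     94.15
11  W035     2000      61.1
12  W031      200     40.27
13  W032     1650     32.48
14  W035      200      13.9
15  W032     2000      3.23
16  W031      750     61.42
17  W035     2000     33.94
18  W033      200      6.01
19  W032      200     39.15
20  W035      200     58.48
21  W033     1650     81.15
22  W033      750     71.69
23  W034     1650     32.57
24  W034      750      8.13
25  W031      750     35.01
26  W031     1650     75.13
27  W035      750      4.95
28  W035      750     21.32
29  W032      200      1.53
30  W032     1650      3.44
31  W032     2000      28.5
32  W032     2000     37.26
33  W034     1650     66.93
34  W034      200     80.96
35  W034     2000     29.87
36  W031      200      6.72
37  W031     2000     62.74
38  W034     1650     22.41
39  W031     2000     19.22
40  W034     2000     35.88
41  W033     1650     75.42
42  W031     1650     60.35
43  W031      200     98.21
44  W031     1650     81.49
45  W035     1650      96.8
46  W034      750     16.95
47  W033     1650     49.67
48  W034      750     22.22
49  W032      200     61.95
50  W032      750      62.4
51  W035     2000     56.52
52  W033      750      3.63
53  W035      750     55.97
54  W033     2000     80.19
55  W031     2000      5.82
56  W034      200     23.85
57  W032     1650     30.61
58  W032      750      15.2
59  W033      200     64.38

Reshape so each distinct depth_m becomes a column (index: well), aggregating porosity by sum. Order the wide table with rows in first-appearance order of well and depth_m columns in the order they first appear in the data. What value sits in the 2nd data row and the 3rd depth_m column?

87.78

With rows in first-appearance order of well, row 2 is well=W031. depth_m columns in first-appearance order: 1650, 750, 2000, 200; column 3 is 2000.
Long rows with well=W031, depth_m=2000: 62.74 + 19.22 + 5.82 = 87.78.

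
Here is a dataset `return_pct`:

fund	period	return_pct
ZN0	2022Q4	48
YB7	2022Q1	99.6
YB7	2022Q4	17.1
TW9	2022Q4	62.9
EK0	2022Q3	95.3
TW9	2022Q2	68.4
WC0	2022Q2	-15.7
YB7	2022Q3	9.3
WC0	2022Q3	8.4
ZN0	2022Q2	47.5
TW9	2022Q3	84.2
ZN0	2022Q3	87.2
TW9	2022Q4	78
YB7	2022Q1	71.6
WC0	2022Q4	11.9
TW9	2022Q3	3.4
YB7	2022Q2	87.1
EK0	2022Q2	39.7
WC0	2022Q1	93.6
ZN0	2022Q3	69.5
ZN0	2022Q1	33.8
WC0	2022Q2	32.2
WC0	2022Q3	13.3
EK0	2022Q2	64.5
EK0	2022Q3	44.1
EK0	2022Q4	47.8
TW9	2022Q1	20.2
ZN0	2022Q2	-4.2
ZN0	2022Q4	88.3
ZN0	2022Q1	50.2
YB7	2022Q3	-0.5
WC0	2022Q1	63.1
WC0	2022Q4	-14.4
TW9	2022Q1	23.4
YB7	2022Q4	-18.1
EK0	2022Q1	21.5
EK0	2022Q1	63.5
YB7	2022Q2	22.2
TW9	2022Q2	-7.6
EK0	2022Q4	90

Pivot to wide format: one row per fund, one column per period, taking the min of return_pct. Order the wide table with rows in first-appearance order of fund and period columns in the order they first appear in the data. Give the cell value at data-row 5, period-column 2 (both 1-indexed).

63.1

With rows in first-appearance order of fund, row 5 is fund=WC0. period columns in first-appearance order: 2022Q4, 2022Q1, 2022Q3, 2022Q2; column 2 is 2022Q1.
Long rows with fund=WC0, period=2022Q1: min(93.6, 63.1) = 63.1.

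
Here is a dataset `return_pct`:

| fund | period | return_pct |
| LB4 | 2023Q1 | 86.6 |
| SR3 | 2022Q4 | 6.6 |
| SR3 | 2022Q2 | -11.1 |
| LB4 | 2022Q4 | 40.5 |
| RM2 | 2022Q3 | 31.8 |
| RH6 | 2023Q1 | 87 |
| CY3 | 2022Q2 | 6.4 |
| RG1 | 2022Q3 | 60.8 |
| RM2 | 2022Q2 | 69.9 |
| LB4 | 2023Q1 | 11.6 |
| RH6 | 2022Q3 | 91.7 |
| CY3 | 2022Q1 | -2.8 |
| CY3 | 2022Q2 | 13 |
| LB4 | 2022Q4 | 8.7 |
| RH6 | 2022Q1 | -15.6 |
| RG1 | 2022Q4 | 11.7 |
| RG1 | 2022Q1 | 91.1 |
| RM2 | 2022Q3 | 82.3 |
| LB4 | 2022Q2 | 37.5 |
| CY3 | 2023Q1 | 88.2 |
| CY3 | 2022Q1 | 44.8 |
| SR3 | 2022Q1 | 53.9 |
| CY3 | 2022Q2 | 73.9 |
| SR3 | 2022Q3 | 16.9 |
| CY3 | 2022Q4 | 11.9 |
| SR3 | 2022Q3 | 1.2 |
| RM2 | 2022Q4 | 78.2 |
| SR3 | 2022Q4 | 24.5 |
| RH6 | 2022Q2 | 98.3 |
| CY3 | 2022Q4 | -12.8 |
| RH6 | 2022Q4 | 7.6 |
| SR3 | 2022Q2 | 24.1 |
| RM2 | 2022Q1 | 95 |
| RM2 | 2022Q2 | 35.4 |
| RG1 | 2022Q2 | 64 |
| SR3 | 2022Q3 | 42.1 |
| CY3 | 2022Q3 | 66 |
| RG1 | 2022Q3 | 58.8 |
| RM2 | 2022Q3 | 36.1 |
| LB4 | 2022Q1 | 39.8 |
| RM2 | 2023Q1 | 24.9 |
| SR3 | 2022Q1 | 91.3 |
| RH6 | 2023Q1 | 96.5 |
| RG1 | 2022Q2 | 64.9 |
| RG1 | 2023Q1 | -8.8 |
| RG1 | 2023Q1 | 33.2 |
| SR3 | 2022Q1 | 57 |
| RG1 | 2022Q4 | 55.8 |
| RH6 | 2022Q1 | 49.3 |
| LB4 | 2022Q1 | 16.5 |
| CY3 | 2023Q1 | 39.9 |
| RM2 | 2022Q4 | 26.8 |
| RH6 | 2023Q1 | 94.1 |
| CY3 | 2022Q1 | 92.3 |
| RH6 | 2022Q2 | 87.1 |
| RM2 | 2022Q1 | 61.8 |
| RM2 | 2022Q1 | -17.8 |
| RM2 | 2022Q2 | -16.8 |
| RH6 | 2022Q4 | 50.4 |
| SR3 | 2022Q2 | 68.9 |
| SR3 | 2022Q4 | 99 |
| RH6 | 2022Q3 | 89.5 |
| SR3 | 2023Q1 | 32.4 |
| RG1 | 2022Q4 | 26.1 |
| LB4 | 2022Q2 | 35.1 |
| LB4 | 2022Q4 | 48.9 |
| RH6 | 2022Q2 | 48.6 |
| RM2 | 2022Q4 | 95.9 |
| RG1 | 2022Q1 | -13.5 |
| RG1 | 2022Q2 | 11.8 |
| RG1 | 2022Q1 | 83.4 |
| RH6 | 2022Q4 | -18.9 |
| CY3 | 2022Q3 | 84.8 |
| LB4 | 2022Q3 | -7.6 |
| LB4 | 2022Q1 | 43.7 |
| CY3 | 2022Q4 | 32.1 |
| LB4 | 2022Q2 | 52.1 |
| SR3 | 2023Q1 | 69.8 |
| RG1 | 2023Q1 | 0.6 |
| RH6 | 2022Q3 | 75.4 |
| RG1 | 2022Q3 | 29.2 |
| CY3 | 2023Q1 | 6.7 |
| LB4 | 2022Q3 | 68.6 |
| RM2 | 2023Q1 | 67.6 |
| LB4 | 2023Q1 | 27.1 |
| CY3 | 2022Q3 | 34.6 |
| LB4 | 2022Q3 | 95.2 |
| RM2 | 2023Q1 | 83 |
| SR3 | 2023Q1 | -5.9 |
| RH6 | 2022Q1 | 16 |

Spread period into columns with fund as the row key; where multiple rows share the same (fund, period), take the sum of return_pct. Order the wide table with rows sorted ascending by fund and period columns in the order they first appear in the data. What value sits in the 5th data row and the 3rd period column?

With rows sorted ascending by fund, row 5 is fund=RM2. period columns in first-appearance order: 2023Q1, 2022Q4, 2022Q2, 2022Q3, 2022Q1; column 3 is 2022Q2.
Long rows with fund=RM2, period=2022Q2: 69.9 + 35.4 + -16.8 = 88.5.

88.5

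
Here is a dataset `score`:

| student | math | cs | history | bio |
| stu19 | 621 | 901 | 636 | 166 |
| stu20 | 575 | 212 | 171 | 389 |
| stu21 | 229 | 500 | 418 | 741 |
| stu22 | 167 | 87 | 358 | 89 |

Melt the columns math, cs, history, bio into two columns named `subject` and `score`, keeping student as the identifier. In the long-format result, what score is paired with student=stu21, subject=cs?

500

Unpivoting turns each (student, wide-column) pair into one long row.
The wide cell at row stu21, column cs holds 500, so the long row (stu21, cs) has score=500.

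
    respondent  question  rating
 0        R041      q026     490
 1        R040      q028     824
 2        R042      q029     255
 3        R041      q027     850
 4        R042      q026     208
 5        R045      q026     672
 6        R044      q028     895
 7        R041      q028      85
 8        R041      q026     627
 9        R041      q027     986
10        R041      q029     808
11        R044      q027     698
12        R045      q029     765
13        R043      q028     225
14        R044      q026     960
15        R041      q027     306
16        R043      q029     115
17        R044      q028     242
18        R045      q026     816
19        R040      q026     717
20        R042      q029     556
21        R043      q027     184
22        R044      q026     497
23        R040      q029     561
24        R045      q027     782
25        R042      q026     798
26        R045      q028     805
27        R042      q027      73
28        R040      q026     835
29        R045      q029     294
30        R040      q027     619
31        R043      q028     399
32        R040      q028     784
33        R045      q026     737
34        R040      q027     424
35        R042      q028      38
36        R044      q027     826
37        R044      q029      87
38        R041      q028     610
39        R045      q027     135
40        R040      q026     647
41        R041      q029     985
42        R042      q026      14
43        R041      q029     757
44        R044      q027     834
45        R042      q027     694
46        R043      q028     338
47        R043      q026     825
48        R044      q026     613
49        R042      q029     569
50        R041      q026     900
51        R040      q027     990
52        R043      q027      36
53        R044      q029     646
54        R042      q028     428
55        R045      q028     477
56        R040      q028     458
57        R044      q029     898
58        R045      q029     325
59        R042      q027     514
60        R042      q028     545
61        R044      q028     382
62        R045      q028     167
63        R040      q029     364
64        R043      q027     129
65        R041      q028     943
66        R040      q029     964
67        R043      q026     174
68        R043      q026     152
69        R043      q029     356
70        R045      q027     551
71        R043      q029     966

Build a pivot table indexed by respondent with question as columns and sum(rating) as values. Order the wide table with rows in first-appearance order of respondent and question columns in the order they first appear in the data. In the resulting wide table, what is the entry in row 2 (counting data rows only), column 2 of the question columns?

With rows in first-appearance order of respondent, row 2 is respondent=R040. question columns in first-appearance order: q026, q028, q029, q027; column 2 is q028.
Long rows with respondent=R040, question=q028: 824 + 784 + 458 = 2066.

2066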